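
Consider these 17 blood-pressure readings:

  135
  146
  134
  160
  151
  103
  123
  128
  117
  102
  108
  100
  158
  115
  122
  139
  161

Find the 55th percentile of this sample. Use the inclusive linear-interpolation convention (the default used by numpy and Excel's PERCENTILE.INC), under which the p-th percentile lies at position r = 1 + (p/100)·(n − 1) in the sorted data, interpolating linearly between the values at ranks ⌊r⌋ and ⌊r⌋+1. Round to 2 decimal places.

Sorted: 100, 102, 103, 108, 115, 117, 122, 123, 128, 134, 135, 139, 146, 151, 158, 160, 161.
n = 17.
r = 1 + (55/100)·(17 − 1) = 1 + 8.8 = 9.8.
Rank 9 is 128 and rank 10 is 134.
Interpolate: 128 + 0.8·(134 − 128) = 128 + 0.8·6 = 132.8.

132.80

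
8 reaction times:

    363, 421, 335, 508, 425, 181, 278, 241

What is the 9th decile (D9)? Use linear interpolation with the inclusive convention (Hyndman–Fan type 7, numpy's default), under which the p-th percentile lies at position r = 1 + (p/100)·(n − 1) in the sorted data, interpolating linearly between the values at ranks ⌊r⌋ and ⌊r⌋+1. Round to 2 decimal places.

449.90

Sorted: 181, 241, 278, 335, 363, 421, 425, 508.
n = 8.
r = 1 + (90/100)·(8 − 1) = 1 + 6.3 = 7.3.
Rank 7 is 425 and rank 8 is 508.
Interpolate: 425 + 0.3·(508 − 425) = 425 + 0.3·83 = 449.9.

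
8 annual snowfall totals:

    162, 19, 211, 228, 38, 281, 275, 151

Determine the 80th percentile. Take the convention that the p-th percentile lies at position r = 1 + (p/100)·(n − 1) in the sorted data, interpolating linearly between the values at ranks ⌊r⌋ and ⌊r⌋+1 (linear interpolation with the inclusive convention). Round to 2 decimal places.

Sorted: 19, 38, 151, 162, 211, 228, 275, 281.
n = 8.
r = 1 + (80/100)·(8 − 1) = 1 + 5.6 = 6.6.
Rank 6 is 228 and rank 7 is 275.
Interpolate: 228 + 0.6·(275 − 228) = 228 + 0.6·47 = 256.2.

256.20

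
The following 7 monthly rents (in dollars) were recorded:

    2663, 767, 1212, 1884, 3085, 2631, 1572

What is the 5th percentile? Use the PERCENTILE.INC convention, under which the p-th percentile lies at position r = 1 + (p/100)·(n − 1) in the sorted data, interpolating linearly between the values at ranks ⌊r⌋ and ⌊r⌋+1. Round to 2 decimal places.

Sorted: 767, 1212, 1572, 1884, 2631, 2663, 3085.
n = 7.
r = 1 + (5/100)·(7 − 1) = 1 + 0.3 = 1.3.
Rank 1 is 767 and rank 2 is 1212.
Interpolate: 767 + 0.3·(1212 − 767) = 767 + 0.3·445 = 900.5.

900.50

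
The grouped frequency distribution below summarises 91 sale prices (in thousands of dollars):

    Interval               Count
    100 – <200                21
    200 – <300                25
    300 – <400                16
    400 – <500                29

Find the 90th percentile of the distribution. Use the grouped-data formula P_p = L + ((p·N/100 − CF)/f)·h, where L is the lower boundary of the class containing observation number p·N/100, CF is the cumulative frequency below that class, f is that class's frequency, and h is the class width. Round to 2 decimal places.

468.62

N = 91; target position k = 90/100 · 91 = 81.9.
Cumulative frequencies: 21, 46, 62, 91.
Observation 81.9 falls in the class 400 – <500.
L = 400, CF = 62, f = 29, h = 100.
P90 = 400 + ((81.9 − 62)/29)·100 = 400 + 68.6207 = 468.621.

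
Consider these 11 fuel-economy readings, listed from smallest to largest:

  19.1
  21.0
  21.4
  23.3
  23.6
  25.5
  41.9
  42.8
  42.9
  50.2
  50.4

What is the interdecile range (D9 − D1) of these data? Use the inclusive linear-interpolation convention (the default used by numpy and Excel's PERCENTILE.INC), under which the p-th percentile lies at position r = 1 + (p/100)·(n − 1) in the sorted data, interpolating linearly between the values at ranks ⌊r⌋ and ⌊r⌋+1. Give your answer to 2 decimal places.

n = 11.
P10: r = 2 (integer) → 21.
P90: r = 10 (integer) → 50.2.
Difference: 50.2 − 21 = 29.2.

29.20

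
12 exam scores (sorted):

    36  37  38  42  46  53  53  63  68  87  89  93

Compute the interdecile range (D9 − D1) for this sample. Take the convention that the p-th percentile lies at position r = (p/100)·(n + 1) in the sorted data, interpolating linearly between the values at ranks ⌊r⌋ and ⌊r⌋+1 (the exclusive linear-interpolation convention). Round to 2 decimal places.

n = 12.
P10: r = 1.3; ranks 1–2 are 36, 37; interpolating gives 36.3.
P90: r = 11.7; ranks 11–12 are 89, 93; interpolating gives 91.8.
Difference: 91.8 − 36.3 = 55.5.

55.50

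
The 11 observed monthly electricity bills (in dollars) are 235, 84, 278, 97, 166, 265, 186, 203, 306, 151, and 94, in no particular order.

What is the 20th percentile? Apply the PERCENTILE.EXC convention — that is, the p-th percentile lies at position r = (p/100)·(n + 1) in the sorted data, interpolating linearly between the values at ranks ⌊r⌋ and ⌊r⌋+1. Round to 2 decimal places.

Sorted: 84, 94, 97, 151, 166, 186, 203, 235, 265, 278, 306.
n = 11.
r = (20/100)·(11 + 1) = 2.4.
Rank 2 is 94 and rank 3 is 97.
Interpolate: 94 + 0.4·(97 − 94) = 94 + 0.4·3 = 95.2.

95.20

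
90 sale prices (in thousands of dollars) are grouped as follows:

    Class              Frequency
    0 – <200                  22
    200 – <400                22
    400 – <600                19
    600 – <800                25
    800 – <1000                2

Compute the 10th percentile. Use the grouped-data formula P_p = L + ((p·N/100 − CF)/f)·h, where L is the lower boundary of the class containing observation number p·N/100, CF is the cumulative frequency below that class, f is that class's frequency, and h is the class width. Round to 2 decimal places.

N = 90; target position k = 10/100 · 90 = 9.
Cumulative frequencies: 22, 44, 63, 88, 90.
Observation 9 falls in the class 0 – <200.
L = 0, CF = 0, f = 22, h = 200.
P10 = 0 + ((9 − 0)/22)·200 = 0 + 81.8182 = 81.8182.

81.82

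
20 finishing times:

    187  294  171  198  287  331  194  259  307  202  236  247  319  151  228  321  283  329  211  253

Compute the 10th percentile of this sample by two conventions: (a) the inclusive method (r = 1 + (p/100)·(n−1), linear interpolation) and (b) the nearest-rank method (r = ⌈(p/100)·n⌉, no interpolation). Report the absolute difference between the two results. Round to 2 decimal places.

Sorted: 151, 171, 187, 194, 198, 202, 211, 228, 236, 247, 253, 259, 283, 287, 294, 307, 319, 321, 329, 331.
n = 20.
(a) r = 2.9; between ranks 2 (171) and 3 (187): 185.4.
(b) the nearest-rank method: rank 2 → 171.
|185.4 − 171| = 14.4.

14.40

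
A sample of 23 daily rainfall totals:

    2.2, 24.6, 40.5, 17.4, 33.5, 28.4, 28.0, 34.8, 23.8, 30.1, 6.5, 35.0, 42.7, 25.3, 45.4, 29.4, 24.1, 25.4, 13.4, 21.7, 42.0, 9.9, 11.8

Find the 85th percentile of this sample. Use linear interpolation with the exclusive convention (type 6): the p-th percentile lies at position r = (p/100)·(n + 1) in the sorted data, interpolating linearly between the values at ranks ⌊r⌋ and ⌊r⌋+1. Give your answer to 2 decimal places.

41.10

Sorted: 2.2, 6.5, 9.9, 11.8, 13.4, 17.4, 21.7, 23.8, 24.1, 24.6, 25.3, 25.4, 28.0, 28.4, 29.4, 30.1, 33.5, 34.8, 35.0, 40.5, 42.0, 42.7, 45.4.
n = 23.
r = (85/100)·(23 + 1) = 20.4.
Rank 20 is 40.5 and rank 21 is 42.0.
Interpolate: 40.5 + 0.4·(42.0 − 40.5) = 40.5 + 0.4·1.5 = 41.1.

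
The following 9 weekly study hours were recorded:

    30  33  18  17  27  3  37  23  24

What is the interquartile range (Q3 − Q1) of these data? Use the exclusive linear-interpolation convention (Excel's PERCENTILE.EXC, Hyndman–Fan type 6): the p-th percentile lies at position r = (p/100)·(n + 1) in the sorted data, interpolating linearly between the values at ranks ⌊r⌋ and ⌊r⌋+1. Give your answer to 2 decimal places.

Sorted: 3, 17, 18, 23, 24, 27, 30, 33, 37.
n = 9.
P25: r = 2.5; ranks 2–3 are 17, 18; interpolating gives 17.5.
P75: r = 7.5; ranks 7–8 are 30, 33; interpolating gives 31.5.
Difference: 31.5 − 17.5 = 14.

14.00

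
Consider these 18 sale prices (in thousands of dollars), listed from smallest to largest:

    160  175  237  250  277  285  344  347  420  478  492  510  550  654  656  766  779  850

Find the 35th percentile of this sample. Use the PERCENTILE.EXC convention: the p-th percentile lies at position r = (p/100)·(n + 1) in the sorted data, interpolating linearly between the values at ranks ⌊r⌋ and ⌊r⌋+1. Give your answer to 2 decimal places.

323.35

n = 18.
r = (35/100)·(18 + 1) = 6.65.
Rank 6 is 285 and rank 7 is 344.
Interpolate: 285 + 0.65·(344 − 285) = 285 + 0.65·59 = 323.35.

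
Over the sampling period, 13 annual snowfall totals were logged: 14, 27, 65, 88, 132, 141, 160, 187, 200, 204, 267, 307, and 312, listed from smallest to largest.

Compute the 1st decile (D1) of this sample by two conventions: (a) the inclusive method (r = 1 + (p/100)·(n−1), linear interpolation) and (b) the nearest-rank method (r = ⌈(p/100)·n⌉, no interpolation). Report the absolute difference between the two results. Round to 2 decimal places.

n = 13.
(a) r = 2.2; between ranks 2 (27) and 3 (65): 34.6.
(b) the nearest-rank method: rank 2 → 27.
|34.6 − 27| = 7.6.

7.60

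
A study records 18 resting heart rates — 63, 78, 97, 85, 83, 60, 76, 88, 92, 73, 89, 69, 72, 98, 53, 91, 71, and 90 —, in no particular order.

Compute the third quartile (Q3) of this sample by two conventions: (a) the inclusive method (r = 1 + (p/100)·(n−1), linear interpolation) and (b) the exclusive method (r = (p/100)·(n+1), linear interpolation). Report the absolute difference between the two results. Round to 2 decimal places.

Sorted: 53, 60, 63, 69, 71, 72, 73, 76, 78, 83, 85, 88, 89, 90, 91, 92, 97, 98.
n = 18.
(a) r = 13.75; between ranks 13 (89) and 14 (90): 89.75.
(b) r = 14.25; between ranks 14 (90) and 15 (91): 90.25.
|89.75 − 90.25| = 0.5.

0.50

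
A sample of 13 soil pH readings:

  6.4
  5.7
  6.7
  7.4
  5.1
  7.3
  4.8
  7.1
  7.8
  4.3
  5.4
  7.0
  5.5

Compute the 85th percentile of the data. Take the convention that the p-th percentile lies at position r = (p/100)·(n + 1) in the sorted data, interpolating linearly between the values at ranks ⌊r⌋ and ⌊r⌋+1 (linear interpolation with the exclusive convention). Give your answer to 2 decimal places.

Sorted: 4.3, 4.8, 5.1, 5.4, 5.5, 5.7, 6.4, 6.7, 7.0, 7.1, 7.3, 7.4, 7.8.
n = 13.
r = (85/100)·(13 + 1) = 11.9.
Rank 11 is 7.3 and rank 12 is 7.4.
Interpolate: 7.3 + 0.9·(7.4 − 7.3) = 7.3 + 0.9·0.1 = 7.39.

7.39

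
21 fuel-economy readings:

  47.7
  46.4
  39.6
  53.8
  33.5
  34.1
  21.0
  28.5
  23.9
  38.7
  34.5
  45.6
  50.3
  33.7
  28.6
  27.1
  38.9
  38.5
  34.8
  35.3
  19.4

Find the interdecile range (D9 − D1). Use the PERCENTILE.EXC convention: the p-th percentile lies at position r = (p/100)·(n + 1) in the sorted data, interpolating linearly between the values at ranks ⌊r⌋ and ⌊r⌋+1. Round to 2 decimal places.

Sorted: 19.4, 21.0, 23.9, 27.1, 28.5, 28.6, 33.5, 33.7, 34.1, 34.5, 34.8, 35.3, 38.5, 38.7, 38.9, 39.6, 45.6, 46.4, 47.7, 50.3, 53.8.
n = 21.
P10: r = 2.2; ranks 2–3 are 21.0, 23.9; interpolating gives 21.58.
P90: r = 19.8; ranks 19–20 are 47.7, 50.3; interpolating gives 49.78.
Difference: 49.78 − 21.58 = 28.2.

28.20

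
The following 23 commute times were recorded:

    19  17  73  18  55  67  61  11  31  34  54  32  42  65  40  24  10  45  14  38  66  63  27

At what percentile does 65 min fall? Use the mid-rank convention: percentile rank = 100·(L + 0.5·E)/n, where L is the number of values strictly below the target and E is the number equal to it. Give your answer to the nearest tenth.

Sorted: 10, 11, 14, 17, 18, 19, 24, 27, 31, 32, 34, 38, 40, 42, 45, 54, 55, 61, 63, 65, 66, 67, 73.
Count below 65: L = 19; count equal: E = 1; n = 23.
Percentile rank = 100·(19 + 0.5·1)/23 = 100·19.5/23 = 84.78.

84.8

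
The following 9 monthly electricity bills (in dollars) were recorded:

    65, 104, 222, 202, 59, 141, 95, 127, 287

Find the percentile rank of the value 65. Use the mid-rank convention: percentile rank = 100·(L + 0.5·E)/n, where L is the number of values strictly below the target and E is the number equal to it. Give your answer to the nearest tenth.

16.7

Sorted: 59, 65, 95, 104, 127, 141, 202, 222, 287.
Count below 65: L = 1; count equal: E = 1; n = 9.
Percentile rank = 100·(1 + 0.5·1)/9 = 100·1.5/9 = 16.67.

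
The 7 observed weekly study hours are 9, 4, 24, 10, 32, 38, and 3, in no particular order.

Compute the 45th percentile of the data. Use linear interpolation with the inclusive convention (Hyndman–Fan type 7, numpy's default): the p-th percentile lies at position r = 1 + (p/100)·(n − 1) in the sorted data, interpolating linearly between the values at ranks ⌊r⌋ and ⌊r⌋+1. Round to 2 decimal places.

Sorted: 3, 4, 9, 10, 24, 32, 38.
n = 7.
r = 1 + (45/100)·(7 − 1) = 1 + 2.7 = 3.7.
Rank 3 is 9 and rank 4 is 10.
Interpolate: 9 + 0.7·(10 − 9) = 9 + 0.7·1 = 9.7.

9.70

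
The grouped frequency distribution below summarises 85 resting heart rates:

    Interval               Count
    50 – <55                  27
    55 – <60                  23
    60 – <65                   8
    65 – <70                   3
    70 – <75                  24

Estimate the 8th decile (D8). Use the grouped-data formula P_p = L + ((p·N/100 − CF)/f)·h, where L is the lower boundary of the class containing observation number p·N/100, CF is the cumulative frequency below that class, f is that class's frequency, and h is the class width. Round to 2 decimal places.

71.46

N = 85; target position k = 80/100 · 85 = 68.
Cumulative frequencies: 27, 50, 58, 61, 85.
Observation 68 falls in the class 70 – <75.
L = 70, CF = 61, f = 24, h = 5.
P80 = 70 + ((68 − 61)/24)·5 = 70 + 1.45833 = 71.4583.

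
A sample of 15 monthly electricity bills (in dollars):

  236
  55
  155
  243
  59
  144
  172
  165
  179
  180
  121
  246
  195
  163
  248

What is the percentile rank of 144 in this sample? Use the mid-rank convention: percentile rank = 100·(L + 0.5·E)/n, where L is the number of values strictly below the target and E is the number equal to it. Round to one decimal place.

Sorted: 55, 59, 121, 144, 155, 163, 165, 172, 179, 180, 195, 236, 243, 246, 248.
Count below 144: L = 3; count equal: E = 1; n = 15.
Percentile rank = 100·(3 + 0.5·1)/15 = 100·3.5/15 = 23.33.

23.3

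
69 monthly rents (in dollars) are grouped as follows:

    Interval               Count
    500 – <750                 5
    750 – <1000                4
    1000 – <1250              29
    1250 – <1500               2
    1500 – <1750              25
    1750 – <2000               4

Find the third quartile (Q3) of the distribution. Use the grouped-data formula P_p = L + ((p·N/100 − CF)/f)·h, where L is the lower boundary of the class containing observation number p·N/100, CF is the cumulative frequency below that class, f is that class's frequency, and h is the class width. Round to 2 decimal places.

1617.50

N = 69; target position k = 75/100 · 69 = 51.75.
Cumulative frequencies: 5, 9, 38, 40, 65, 69.
Observation 51.75 falls in the class 1500 – <1750.
L = 1500, CF = 40, f = 25, h = 250.
P75 = 1500 + ((51.75 − 40)/25)·250 = 1500 + 117.5 = 1617.5.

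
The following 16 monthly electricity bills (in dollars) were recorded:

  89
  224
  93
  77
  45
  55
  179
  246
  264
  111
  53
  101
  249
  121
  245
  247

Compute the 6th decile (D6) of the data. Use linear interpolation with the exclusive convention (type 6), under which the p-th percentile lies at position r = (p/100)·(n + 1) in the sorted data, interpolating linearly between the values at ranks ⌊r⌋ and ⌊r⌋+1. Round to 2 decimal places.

188.00

Sorted: 45, 53, 55, 77, 89, 93, 101, 111, 121, 179, 224, 245, 246, 247, 249, 264.
n = 16.
r = (60/100)·(16 + 1) = 10.2.
Rank 10 is 179 and rank 11 is 224.
Interpolate: 179 + 0.2·(224 − 179) = 179 + 0.2·45 = 188.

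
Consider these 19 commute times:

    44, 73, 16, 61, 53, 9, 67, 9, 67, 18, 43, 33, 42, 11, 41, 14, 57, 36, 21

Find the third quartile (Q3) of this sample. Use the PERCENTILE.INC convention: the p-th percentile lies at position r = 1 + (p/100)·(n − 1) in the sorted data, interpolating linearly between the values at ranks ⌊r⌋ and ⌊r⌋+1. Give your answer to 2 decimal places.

55.00

Sorted: 9, 9, 11, 14, 16, 18, 21, 33, 36, 41, 42, 43, 44, 53, 57, 61, 67, 67, 73.
n = 19.
r = 1 + (75/100)·(19 − 1) = 1 + 13.5 = 14.5.
Rank 14 is 53 and rank 15 is 57.
Interpolate: 53 + 0.5·(57 − 53) = 53 + 0.5·4 = 55.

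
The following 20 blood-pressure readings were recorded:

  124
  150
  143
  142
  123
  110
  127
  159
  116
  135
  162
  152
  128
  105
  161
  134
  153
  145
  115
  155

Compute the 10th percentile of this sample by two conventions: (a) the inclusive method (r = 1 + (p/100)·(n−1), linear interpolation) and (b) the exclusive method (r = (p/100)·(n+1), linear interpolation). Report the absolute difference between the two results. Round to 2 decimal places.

Sorted: 105, 110, 115, 116, 123, 124, 127, 128, 134, 135, 142, 143, 145, 150, 152, 153, 155, 159, 161, 162.
n = 20.
(a) r = 2.9; between ranks 2 (110) and 3 (115): 114.5.
(b) r = 2.1; between ranks 2 (110) and 3 (115): 110.5.
|114.5 − 110.5| = 4.

4.00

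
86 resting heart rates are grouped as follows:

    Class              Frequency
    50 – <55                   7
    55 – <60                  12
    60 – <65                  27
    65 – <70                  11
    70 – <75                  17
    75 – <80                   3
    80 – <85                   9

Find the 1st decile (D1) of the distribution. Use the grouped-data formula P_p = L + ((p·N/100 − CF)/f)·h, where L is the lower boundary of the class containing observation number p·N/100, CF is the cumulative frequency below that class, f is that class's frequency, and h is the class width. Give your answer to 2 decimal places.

N = 86; target position k = 10/100 · 86 = 8.6.
Cumulative frequencies: 7, 19, 46, 57, 74, 77, 86.
Observation 8.6 falls in the class 55 – <60.
L = 55, CF = 7, f = 12, h = 5.
P10 = 55 + ((8.6 − 7)/12)·5 = 55 + 0.666667 = 55.6667.

55.67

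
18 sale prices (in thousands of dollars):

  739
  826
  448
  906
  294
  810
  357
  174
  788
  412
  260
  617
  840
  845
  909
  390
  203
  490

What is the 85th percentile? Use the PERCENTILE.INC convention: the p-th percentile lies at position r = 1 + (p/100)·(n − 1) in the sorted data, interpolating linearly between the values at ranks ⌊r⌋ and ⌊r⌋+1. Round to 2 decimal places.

Sorted: 174, 203, 260, 294, 357, 390, 412, 448, 490, 617, 739, 788, 810, 826, 840, 845, 906, 909.
n = 18.
r = 1 + (85/100)·(18 − 1) = 1 + 14.45 = 15.45.
Rank 15 is 840 and rank 16 is 845.
Interpolate: 840 + 0.45·(845 − 840) = 840 + 0.45·5 = 842.25.

842.25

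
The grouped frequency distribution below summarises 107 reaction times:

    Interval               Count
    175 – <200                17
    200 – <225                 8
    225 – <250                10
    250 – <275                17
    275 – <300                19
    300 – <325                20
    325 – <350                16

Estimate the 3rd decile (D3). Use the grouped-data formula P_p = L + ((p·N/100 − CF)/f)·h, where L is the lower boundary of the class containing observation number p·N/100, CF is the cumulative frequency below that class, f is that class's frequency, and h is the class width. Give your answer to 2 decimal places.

N = 107; target position k = 30/100 · 107 = 32.1.
Cumulative frequencies: 17, 25, 35, 52, 71, 91, 107.
Observation 32.1 falls in the class 225 – <250.
L = 225, CF = 25, f = 10, h = 25.
P30 = 225 + ((32.1 − 25)/10)·25 = 225 + 17.75 = 242.75.

242.75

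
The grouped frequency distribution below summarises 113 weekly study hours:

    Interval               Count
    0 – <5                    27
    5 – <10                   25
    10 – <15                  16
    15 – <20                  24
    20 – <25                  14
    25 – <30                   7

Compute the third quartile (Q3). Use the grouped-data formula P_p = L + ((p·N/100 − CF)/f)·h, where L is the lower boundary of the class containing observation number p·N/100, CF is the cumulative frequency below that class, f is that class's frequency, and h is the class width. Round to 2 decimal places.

N = 113; target position k = 75/100 · 113 = 84.75.
Cumulative frequencies: 27, 52, 68, 92, 106, 113.
Observation 84.75 falls in the class 15 – <20.
L = 15, CF = 68, f = 24, h = 5.
P75 = 15 + ((84.75 − 68)/24)·5 = 15 + 3.48958 = 18.4896.

18.49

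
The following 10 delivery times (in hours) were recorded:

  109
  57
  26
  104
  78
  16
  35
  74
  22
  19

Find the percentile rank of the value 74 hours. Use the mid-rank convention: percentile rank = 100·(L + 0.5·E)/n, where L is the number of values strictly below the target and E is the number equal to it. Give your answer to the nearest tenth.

Sorted: 16, 19, 22, 26, 35, 57, 74, 78, 104, 109.
Count below 74: L = 6; count equal: E = 1; n = 10.
Percentile rank = 100·(6 + 0.5·1)/10 = 100·6.5/10 = 65.

65.0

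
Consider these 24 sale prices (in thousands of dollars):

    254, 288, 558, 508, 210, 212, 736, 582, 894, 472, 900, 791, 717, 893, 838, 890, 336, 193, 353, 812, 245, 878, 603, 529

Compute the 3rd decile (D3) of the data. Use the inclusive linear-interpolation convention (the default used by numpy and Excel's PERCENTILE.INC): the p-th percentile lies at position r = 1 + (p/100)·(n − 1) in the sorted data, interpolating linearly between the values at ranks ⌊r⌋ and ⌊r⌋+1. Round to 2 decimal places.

351.30

Sorted: 193, 210, 212, 245, 254, 288, 336, 353, 472, 508, 529, 558, 582, 603, 717, 736, 791, 812, 838, 878, 890, 893, 894, 900.
n = 24.
r = 1 + (30/100)·(24 − 1) = 1 + 6.9 = 7.9.
Rank 7 is 336 and rank 8 is 353.
Interpolate: 336 + 0.9·(353 − 336) = 336 + 0.9·17 = 351.3.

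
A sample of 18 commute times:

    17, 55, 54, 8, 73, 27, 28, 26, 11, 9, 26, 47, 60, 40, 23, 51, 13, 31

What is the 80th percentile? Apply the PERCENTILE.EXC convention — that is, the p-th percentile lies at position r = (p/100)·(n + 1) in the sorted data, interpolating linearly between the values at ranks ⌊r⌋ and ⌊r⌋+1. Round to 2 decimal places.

Sorted: 8, 9, 11, 13, 17, 23, 26, 26, 27, 28, 31, 40, 47, 51, 54, 55, 60, 73.
n = 18.
r = (80/100)·(18 + 1) = 15.2.
Rank 15 is 54 and rank 16 is 55.
Interpolate: 54 + 0.2·(55 − 54) = 54 + 0.2·1 = 54.2.

54.20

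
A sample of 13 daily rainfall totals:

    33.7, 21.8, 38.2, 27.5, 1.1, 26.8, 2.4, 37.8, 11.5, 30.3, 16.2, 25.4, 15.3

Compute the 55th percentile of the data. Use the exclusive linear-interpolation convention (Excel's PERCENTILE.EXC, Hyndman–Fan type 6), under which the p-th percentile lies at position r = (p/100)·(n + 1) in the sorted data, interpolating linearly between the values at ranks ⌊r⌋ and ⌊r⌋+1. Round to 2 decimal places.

26.38

Sorted: 1.1, 2.4, 11.5, 15.3, 16.2, 21.8, 25.4, 26.8, 27.5, 30.3, 33.7, 37.8, 38.2.
n = 13.
r = (55/100)·(13 + 1) = 7.7.
Rank 7 is 25.4 and rank 8 is 26.8.
Interpolate: 25.4 + 0.7·(26.8 − 25.4) = 25.4 + 0.7·1.4 = 26.38.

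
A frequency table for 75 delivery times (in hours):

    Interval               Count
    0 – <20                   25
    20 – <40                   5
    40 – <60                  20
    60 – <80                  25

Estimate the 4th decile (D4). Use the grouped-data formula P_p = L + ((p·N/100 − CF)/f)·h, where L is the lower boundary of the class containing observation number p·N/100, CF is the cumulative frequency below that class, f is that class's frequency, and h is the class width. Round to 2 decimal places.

40.00

N = 75; target position k = 40/100 · 75 = 30.
Cumulative frequencies: 25, 30, 50, 75.
Observation 30 falls in the class 20 – <40.
L = 20, CF = 25, f = 5, h = 20.
P40 = 20 + ((30 − 25)/5)·20 = 20 + 20 = 40.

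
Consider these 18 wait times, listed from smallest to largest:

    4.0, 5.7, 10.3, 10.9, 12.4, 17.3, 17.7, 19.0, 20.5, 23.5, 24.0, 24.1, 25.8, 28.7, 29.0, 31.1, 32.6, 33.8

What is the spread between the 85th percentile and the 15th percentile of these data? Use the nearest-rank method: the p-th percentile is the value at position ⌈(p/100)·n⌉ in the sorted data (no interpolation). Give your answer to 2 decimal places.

n = 18.
P15: rank ⌈15/100·18⌉ = 3 → 10.3.
P85: rank ⌈85/100·18⌉ = 16 → 31.1.
Difference: 31.1 − 10.3 = 20.8.

20.80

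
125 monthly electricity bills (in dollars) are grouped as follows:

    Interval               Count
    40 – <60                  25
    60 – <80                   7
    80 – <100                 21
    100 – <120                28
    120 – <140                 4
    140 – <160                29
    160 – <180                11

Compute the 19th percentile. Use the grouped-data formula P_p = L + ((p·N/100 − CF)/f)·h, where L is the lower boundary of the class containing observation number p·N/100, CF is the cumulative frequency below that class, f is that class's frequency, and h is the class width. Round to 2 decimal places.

59.00

N = 125; target position k = 19/100 · 125 = 23.75.
Cumulative frequencies: 25, 32, 53, 81, 85, 114, 125.
Observation 23.75 falls in the class 40 – <60.
L = 40, CF = 0, f = 25, h = 20.
P19 = 40 + ((23.75 − 0)/25)·20 = 40 + 19 = 59.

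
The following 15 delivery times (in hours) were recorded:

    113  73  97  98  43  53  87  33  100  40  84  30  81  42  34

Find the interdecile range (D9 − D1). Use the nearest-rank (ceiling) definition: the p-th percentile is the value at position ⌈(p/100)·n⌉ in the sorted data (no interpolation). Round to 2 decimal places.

67.00

Sorted: 30, 33, 34, 40, 42, 43, 53, 73, 81, 84, 87, 97, 98, 100, 113.
n = 15.
P10: rank ⌈10/100·15⌉ = 2 → 33.
P90: rank ⌈90/100·15⌉ = 14 → 100.
Difference: 100 − 33 = 67.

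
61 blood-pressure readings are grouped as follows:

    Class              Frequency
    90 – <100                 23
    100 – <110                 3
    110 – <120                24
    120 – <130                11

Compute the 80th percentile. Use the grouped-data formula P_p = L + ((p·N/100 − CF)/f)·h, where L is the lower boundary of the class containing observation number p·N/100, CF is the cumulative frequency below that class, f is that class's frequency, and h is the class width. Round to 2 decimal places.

N = 61; target position k = 80/100 · 61 = 48.8.
Cumulative frequencies: 23, 26, 50, 61.
Observation 48.8 falls in the class 110 – <120.
L = 110, CF = 26, f = 24, h = 10.
P80 = 110 + ((48.8 − 26)/24)·10 = 110 + 9.5 = 119.5.

119.50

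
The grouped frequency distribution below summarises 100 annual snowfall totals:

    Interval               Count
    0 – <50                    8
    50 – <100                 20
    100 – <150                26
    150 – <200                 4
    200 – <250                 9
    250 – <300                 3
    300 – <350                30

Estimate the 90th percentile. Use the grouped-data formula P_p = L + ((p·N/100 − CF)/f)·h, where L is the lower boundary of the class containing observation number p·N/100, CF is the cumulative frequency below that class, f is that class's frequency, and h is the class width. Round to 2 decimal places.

N = 100; target position k = 90/100 · 100 = 90.
Cumulative frequencies: 8, 28, 54, 58, 67, 70, 100.
Observation 90 falls in the class 300 – <350.
L = 300, CF = 70, f = 30, h = 50.
P90 = 300 + ((90 − 70)/30)·50 = 300 + 33.3333 = 333.333.

333.33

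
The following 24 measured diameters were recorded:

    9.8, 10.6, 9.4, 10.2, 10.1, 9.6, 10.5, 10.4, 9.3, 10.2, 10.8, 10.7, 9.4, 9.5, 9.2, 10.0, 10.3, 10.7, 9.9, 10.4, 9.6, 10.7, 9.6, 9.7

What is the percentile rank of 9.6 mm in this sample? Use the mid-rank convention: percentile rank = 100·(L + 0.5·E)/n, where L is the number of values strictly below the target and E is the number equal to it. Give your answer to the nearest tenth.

Sorted: 9.2, 9.3, 9.4, 9.4, 9.5, 9.6, 9.6, 9.6, 9.7, 9.8, 9.9, 10.0, 10.1, 10.2, 10.2, 10.3, 10.4, 10.4, 10.5, 10.6, 10.7, 10.7, 10.7, 10.8.
Count below 9.6: L = 5; count equal: E = 3; n = 24.
Percentile rank = 100·(5 + 0.5·3)/24 = 100·6.5/24 = 27.08.

27.1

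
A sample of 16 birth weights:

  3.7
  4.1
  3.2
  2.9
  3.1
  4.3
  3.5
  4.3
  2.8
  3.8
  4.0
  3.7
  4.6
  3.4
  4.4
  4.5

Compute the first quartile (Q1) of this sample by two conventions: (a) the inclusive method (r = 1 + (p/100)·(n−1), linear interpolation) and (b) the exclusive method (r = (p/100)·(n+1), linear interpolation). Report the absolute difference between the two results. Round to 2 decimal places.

0.10

Sorted: 2.8, 2.9, 3.1, 3.2, 3.4, 3.5, 3.7, 3.7, 3.8, 4.0, 4.1, 4.3, 4.3, 4.4, 4.5, 4.6.
n = 16.
(a) r = 4.75; between ranks 4 (3.2) and 5 (3.4): 3.35.
(b) r = 4.25; between ranks 4 (3.2) and 5 (3.4): 3.25.
|3.35 − 3.25| = 0.1.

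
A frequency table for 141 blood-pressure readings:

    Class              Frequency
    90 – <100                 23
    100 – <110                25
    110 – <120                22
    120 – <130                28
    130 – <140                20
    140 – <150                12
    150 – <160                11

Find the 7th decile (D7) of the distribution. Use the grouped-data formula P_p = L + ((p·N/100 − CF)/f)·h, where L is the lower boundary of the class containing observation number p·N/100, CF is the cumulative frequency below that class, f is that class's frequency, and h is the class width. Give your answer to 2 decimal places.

130.35

N = 141; target position k = 70/100 · 141 = 98.7.
Cumulative frequencies: 23, 48, 70, 98, 118, 130, 141.
Observation 98.7 falls in the class 130 – <140.
L = 130, CF = 98, f = 20, h = 10.
P70 = 130 + ((98.7 − 98)/20)·10 = 130 + 0.35 = 130.35.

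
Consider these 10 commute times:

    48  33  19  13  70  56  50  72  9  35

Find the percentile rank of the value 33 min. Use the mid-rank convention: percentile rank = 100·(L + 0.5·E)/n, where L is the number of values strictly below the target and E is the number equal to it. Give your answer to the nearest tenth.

35.0

Sorted: 9, 13, 19, 33, 35, 48, 50, 56, 70, 72.
Count below 33: L = 3; count equal: E = 1; n = 10.
Percentile rank = 100·(3 + 0.5·1)/10 = 100·3.5/10 = 35.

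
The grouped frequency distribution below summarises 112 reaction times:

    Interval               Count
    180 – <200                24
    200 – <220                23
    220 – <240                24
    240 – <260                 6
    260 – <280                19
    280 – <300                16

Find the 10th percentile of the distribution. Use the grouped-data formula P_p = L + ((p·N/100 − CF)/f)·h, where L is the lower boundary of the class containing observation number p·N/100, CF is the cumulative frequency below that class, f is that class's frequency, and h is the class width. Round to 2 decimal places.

189.33

N = 112; target position k = 10/100 · 112 = 11.2.
Cumulative frequencies: 24, 47, 71, 77, 96, 112.
Observation 11.2 falls in the class 180 – <200.
L = 180, CF = 0, f = 24, h = 20.
P10 = 180 + ((11.2 − 0)/24)·20 = 180 + 9.33333 = 189.333.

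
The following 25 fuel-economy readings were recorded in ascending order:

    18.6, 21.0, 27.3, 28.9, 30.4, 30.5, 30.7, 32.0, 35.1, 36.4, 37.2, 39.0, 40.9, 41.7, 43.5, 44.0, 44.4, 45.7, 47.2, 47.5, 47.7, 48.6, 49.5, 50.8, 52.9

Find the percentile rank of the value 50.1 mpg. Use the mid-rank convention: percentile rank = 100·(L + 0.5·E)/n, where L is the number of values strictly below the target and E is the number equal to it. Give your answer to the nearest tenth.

92.0

Count below 50.1: L = 23; count equal: E = 0; n = 25.
Percentile rank = 100·(23 + 0.5·0)/25 = 100·23/25 = 92.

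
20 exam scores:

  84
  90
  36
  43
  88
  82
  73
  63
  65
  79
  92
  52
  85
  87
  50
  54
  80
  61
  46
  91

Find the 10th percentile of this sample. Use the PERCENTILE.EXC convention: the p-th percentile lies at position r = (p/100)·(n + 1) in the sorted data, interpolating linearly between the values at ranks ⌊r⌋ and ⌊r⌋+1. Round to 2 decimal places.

43.30

Sorted: 36, 43, 46, 50, 52, 54, 61, 63, 65, 73, 79, 80, 82, 84, 85, 87, 88, 90, 91, 92.
n = 20.
r = (10/100)·(20 + 1) = 2.1.
Rank 2 is 43 and rank 3 is 46.
Interpolate: 43 + 0.1·(46 − 43) = 43 + 0.1·3 = 43.3.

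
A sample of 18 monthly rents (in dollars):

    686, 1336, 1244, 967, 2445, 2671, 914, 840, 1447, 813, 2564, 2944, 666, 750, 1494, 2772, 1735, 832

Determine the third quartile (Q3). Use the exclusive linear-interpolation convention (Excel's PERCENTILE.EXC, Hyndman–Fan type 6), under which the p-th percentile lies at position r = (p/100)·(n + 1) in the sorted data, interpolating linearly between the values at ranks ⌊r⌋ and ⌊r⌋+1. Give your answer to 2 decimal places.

Sorted: 666, 686, 750, 813, 832, 840, 914, 967, 1244, 1336, 1447, 1494, 1735, 2445, 2564, 2671, 2772, 2944.
n = 18.
r = (75/100)·(18 + 1) = 14.25.
Rank 14 is 2445 and rank 15 is 2564.
Interpolate: 2445 + 0.25·(2564 − 2445) = 2445 + 0.25·119 = 2474.75.

2474.75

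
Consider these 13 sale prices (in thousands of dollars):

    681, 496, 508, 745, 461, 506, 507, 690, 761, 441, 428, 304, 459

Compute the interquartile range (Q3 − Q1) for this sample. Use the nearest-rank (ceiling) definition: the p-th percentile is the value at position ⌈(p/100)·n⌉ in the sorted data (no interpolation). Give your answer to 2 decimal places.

Sorted: 304, 428, 441, 459, 461, 496, 506, 507, 508, 681, 690, 745, 761.
n = 13.
P25: rank ⌈25/100·13⌉ = 4 → 459.
P75: rank ⌈75/100·13⌉ = 10 → 681.
Difference: 681 − 459 = 222.

222.00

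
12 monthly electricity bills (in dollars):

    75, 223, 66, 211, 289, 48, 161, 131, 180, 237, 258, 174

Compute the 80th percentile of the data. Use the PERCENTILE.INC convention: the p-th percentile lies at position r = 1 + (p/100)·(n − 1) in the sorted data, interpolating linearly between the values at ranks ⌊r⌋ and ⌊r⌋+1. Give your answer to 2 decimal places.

234.20

Sorted: 48, 66, 75, 131, 161, 174, 180, 211, 223, 237, 258, 289.
n = 12.
r = 1 + (80/100)·(12 − 1) = 1 + 8.8 = 9.8.
Rank 9 is 223 and rank 10 is 237.
Interpolate: 223 + 0.8·(237 − 223) = 223 + 0.8·14 = 234.2.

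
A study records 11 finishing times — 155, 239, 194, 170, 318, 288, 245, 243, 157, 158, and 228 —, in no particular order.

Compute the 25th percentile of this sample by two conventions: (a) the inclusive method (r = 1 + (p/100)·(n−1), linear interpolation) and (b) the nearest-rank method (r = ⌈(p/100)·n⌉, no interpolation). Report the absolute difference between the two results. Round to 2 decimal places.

Sorted: 155, 157, 158, 170, 194, 228, 239, 243, 245, 288, 318.
n = 11.
(a) r = 3.5; between ranks 3 (158) and 4 (170): 164.
(b) the nearest-rank method: rank 3 → 158.
|164 − 158| = 6.

6.00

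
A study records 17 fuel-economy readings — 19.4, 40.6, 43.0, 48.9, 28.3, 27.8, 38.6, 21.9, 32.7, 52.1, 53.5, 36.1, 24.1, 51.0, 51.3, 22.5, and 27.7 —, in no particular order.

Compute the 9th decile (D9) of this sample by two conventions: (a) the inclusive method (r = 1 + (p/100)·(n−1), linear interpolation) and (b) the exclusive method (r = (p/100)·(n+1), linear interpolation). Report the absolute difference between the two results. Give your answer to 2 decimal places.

0.76

Sorted: 19.4, 21.9, 22.5, 24.1, 27.7, 27.8, 28.3, 32.7, 36.1, 38.6, 40.6, 43.0, 48.9, 51.0, 51.3, 52.1, 53.5.
n = 17.
(a) r = 15.4; between ranks 15 (51.3) and 16 (52.1): 51.62.
(b) r = 16.2; between ranks 16 (52.1) and 17 (53.5): 52.38.
|51.62 − 52.38| = 0.76.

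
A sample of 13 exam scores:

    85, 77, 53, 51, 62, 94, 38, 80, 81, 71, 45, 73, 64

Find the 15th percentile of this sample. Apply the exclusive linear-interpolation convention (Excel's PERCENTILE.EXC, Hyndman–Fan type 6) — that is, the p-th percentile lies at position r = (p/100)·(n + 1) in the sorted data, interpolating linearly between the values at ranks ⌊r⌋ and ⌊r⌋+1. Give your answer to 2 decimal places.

45.60

Sorted: 38, 45, 51, 53, 62, 64, 71, 73, 77, 80, 81, 85, 94.
n = 13.
r = (15/100)·(13 + 1) = 2.1.
Rank 2 is 45 and rank 3 is 51.
Interpolate: 45 + 0.1·(51 − 45) = 45 + 0.1·6 = 45.6.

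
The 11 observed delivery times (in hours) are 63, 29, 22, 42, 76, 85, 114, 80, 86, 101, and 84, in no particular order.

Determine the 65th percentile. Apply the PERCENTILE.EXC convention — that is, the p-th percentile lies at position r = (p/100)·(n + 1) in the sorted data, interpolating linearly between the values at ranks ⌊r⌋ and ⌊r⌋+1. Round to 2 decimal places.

Sorted: 22, 29, 42, 63, 76, 80, 84, 85, 86, 101, 114.
n = 11.
r = (65/100)·(11 + 1) = 7.8.
Rank 7 is 84 and rank 8 is 85.
Interpolate: 84 + 0.8·(85 − 84) = 84 + 0.8·1 = 84.8.

84.80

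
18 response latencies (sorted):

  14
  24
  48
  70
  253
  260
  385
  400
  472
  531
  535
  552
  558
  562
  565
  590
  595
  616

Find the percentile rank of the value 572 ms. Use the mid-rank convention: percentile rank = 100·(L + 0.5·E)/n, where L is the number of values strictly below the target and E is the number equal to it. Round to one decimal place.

83.3

Count below 572: L = 15; count equal: E = 0; n = 18.
Percentile rank = 100·(15 + 0.5·0)/18 = 100·15/18 = 83.33.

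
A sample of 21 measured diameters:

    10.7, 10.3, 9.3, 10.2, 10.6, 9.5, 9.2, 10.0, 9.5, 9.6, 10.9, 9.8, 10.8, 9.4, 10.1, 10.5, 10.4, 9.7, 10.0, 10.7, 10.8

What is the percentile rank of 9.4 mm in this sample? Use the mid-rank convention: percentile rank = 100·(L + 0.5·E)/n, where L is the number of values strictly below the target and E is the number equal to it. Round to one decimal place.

Sorted: 9.2, 9.3, 9.4, 9.5, 9.5, 9.6, 9.7, 9.8, 10.0, 10.0, 10.1, 10.2, 10.3, 10.4, 10.5, 10.6, 10.7, 10.7, 10.8, 10.8, 10.9.
Count below 9.4: L = 2; count equal: E = 1; n = 21.
Percentile rank = 100·(2 + 0.5·1)/21 = 100·2.5/21 = 11.9.

11.9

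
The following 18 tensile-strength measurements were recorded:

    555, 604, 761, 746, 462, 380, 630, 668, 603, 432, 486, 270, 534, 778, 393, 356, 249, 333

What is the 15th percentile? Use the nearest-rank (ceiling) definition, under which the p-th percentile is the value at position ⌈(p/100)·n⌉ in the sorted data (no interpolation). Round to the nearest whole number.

333

Sorted: 249, 270, 333, 356, 380, 393, 432, 462, 486, 534, 555, 603, 604, 630, 668, 746, 761, 778.
n = 18.
Position = ⌈15/100 · 18⌉ = ⌈2.7⌉ = 3.
The value at rank 3 is 333.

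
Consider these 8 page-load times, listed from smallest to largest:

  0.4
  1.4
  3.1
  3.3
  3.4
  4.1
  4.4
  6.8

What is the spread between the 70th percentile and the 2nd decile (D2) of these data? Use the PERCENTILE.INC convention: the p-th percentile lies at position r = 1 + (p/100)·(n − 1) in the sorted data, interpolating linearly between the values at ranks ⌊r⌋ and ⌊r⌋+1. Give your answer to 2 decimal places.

1.95

n = 8.
P20: r = 2.4; ranks 2–3 are 1.4, 3.1; interpolating gives 2.08.
P70: r = 5.9; ranks 5–6 are 3.4, 4.1; interpolating gives 4.03.
Difference: 4.03 − 2.08 = 1.95.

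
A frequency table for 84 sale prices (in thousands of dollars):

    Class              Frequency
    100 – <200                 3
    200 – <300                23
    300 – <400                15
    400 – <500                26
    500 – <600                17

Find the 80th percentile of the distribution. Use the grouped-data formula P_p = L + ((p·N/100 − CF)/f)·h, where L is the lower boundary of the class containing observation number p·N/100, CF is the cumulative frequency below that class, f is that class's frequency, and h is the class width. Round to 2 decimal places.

501.18

N = 84; target position k = 80/100 · 84 = 67.2.
Cumulative frequencies: 3, 26, 41, 67, 84.
Observation 67.2 falls in the class 500 – <600.
L = 500, CF = 67, f = 17, h = 100.
P80 = 500 + ((67.2 − 67)/17)·100 = 500 + 1.17647 = 501.176.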